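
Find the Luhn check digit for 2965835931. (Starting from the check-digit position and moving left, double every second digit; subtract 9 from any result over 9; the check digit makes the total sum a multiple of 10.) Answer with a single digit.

9

Partial digits right→left: 1 3 9 5 3 8 5 6 9 2
Double every second digit counting from the check-digit position (so the 1st, 3rd, 5th, ... of the partial from the right).
  doubled (with −9 where >9): 2 9 6 1 9 → sum 27
  kept as-is: 3 5 8 6 2 → sum 24
Total = 27 + 24 = 51.
Check digit = (10 − (51 mod 10)) mod 10 = 9.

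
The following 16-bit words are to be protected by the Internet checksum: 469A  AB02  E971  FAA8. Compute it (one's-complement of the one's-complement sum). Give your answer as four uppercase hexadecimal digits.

2A48

One's-complement addition (fold any carry out of bit 15 back into bit 0):
  0x469A + 0xAB02 = 0x0F19C
  0xF19C + 0xE971 = 0x1DB0D → wrap carry → 0xDB0E
  0xDB0E + 0xFAA8 = 0x1D5B6 → wrap carry → 0xD5B7
One's-complement sum = 0xD5B7.
Checksum = ~0xD5B7 & 0xFFFF = 0x2A48.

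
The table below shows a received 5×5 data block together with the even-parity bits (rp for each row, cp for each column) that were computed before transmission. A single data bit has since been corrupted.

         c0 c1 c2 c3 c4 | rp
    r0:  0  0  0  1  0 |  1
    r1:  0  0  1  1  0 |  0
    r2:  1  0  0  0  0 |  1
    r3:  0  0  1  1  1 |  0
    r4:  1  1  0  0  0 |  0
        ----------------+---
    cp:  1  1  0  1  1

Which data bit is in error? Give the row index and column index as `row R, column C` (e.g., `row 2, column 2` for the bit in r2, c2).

row 3, column 0

Recompute each row's even parity and compare to rp:
  r0: data parity 1, sent rp 1 → ok
  r1: data parity 0, sent rp 0 → ok
  r2: data parity 1, sent rp 1 → ok
  r3: data parity 1, sent rp 0 → mismatch
  r4: data parity 0, sent rp 0 → ok
Recompute each column's even parity and compare to cp:
  c0: data parity 0, sent cp 1 → mismatch
  c1: data parity 1, sent cp 1 → ok
  c2: data parity 0, sent cp 0 → ok
  c3: data parity 1, sent cp 1 → ok
  c4: data parity 1, sent cp 1 → ok
Exactly one row (r3) and one column (c0) fail → the flipped bit is at their intersection.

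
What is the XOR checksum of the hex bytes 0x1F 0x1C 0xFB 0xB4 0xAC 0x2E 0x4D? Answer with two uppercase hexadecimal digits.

83

XOR the bytes together:
  start with 0x1F
  0x1F ⊕ 0x1C = 0x03
  0x03 ⊕ 0xFB = 0xF8
  0xF8 ⊕ 0xB4 = 0x4C
  0x4C ⊕ 0xAC = 0xE0
  0xE0 ⊕ 0x2E = 0xCE
  0xCE ⊕ 0x4D = 0x83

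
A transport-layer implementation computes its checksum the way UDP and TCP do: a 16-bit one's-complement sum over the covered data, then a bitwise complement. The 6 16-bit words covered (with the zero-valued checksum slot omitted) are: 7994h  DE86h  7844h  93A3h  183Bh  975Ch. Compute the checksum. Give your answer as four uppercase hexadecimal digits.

EC64

One's-complement addition (fold any carry out of bit 15 back into bit 0):
  0x7994 + 0xDE86 = 0x1581A → wrap carry → 0x581B
  0x581B + 0x7844 = 0x0D05F
  0xD05F + 0x93A3 = 0x16402 → wrap carry → 0x6403
  0x6403 + 0x183B = 0x07C3E
  0x7C3E + 0x975C = 0x1139A → wrap carry → 0x139B
One's-complement sum = 0x139B.
Checksum = ~0x139B & 0xFFFF = 0xEC64.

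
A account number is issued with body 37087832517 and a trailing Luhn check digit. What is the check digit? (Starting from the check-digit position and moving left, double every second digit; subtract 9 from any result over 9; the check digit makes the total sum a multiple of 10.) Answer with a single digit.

Partial digits right→left: 7 1 5 2 3 8 7 8 0 7 3
Double every second digit counting from the check-digit position (so the 1st, 3rd, 5th, ... of the partial from the right).
  doubled (with −9 where >9): 5 1 6 5 0 6 → sum 23
  kept as-is: 1 2 8 8 7 → sum 26
Total = 23 + 26 = 49.
Check digit = (10 − (49 mod 10)) mod 10 = 1.

1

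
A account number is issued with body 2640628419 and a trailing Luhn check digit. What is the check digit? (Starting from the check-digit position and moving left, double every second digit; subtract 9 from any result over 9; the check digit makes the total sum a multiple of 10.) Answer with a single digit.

Partial digits right→left: 9 1 4 8 2 6 0 4 6 2
Double every second digit counting from the check-digit position (so the 1st, 3rd, 5th, ... of the partial from the right).
  doubled (with −9 where >9): 9 8 4 0 3 → sum 24
  kept as-is: 1 8 6 4 2 → sum 21
Total = 24 + 21 = 45.
Check digit = (10 − (45 mod 10)) mod 10 = 5.

5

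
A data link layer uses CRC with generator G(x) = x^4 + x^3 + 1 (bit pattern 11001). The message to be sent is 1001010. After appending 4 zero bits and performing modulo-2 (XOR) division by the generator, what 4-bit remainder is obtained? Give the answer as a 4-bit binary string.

Append 4 zeros: 10010100000. Divide by 11001 (XOR where the leading bit is 1):
  pos 0: 10010 XOR 11001 = 01011
  pos 1: 10111 XOR 11001 = 01110
  pos 2: 11100 XOR 11001 = 00101
  pos 4: 10100 XOR 11001 = 01101
  pos 5: 11010 XOR 11001 = 00011
Remainder (last 4 bits) = 0110. This is the CRC / FCS.

0110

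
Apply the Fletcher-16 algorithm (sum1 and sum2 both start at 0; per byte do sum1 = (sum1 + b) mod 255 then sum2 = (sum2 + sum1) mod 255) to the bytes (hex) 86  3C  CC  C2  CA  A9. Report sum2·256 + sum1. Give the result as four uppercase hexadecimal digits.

Running sums (mod 255):
  after byte 0 (86): sum1=134, sum2=134
  after byte 1 (3C): sum1=194, sum2=73
  after byte 2 (CC): sum1=143, sum2=216
  after byte 3 (C2): sum1=82, sum2=43
  after byte 4 (CA): sum1=29, sum2=72
  after byte 5 (A9): sum1=198, sum2=15
Checksum = sum2·256 + sum1 = 15·256 + 198 = 4038 = 0x0FC6.

0FC6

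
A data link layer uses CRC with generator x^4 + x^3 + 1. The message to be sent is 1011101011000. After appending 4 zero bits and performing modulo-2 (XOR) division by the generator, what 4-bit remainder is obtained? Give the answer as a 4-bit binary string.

Append 4 zeros: 10111010110000000. Divide by 11001 (XOR where the leading bit is 1):
  pos 0: 10111 XOR 11001 = 01110
  pos 1: 11100 XOR 11001 = 00101
  pos 3: 10110 XOR 11001 = 01111
  pos 4: 11111 XOR 11001 = 00110
  pos 6: 11010 XOR 11001 = 00011
  pos 9: 11000 XOR 11001 = 00001
Remainder (last 4 bits) = 1000. This is the CRC / FCS.

1000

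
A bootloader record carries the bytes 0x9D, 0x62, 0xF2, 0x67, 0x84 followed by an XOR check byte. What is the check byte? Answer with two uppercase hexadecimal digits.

EE

XOR the bytes together:
  start with 0x9D
  0x9D ⊕ 0x62 = 0xFF
  0xFF ⊕ 0xF2 = 0x0D
  0x0D ⊕ 0x67 = 0x6A
  0x6A ⊕ 0x84 = 0xEE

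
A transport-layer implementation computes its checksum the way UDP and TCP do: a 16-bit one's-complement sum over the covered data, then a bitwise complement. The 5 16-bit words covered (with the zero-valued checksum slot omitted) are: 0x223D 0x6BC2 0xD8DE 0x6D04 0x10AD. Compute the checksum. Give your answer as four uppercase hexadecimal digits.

One's-complement addition (fold any carry out of bit 15 back into bit 0):
  0x223D + 0x6BC2 = 0x08DFF
  0x8DFF + 0xD8DE = 0x166DD → wrap carry → 0x66DE
  0x66DE + 0x6D04 = 0x0D3E2
  0xD3E2 + 0x10AD = 0x0E48F
One's-complement sum = 0xE48F.
Checksum = ~0xE48F & 0xFFFF = 0x1B70.

1B70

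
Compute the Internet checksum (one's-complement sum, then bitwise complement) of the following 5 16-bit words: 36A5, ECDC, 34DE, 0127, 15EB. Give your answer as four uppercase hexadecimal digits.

908D

One's-complement addition (fold any carry out of bit 15 back into bit 0):
  0x36A5 + 0xECDC = 0x12381 → wrap carry → 0x2382
  0x2382 + 0x34DE = 0x05860
  0x5860 + 0x0127 = 0x05987
  0x5987 + 0x15EB = 0x06F72
One's-complement sum = 0x6F72.
Checksum = ~0x6F72 & 0xFFFF = 0x908D.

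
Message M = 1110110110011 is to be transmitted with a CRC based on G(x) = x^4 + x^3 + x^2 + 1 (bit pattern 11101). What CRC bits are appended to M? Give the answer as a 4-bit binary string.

Append 4 zeros: 11101101100110000. Divide by 11101 (XOR where the leading bit is 1):
  pos 0: 11101 XOR 11101 = 00000
  pos 5: 10110 XOR 11101 = 01011
  pos 6: 10110 XOR 11101 = 01011
  pos 7: 10111 XOR 11101 = 01010
  pos 8: 10101 XOR 11101 = 01000
  pos 9: 10000 XOR 11101 = 01101
  pos 10: 11010 XOR 11101 = 00111
  pos 12: 11100 XOR 11101 = 00001
Remainder (last 4 bits) = 0001. This is the CRC / FCS.

0001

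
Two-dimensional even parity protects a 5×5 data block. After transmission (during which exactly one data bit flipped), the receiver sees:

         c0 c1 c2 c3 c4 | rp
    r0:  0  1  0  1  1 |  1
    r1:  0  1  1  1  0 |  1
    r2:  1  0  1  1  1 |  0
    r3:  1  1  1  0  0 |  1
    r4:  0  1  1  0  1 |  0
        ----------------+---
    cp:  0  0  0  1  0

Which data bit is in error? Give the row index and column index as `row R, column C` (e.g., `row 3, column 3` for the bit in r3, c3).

Recompute each row's even parity and compare to rp:
  r0: data parity 1, sent rp 1 → ok
  r1: data parity 1, sent rp 1 → ok
  r2: data parity 0, sent rp 0 → ok
  r3: data parity 1, sent rp 1 → ok
  r4: data parity 1, sent rp 0 → mismatch
Recompute each column's even parity and compare to cp:
  c0: data parity 0, sent cp 0 → ok
  c1: data parity 0, sent cp 0 → ok
  c2: data parity 0, sent cp 0 → ok
  c3: data parity 1, sent cp 1 → ok
  c4: data parity 1, sent cp 0 → mismatch
Exactly one row (r4) and one column (c4) fail → the flipped bit is at their intersection.

row 4, column 4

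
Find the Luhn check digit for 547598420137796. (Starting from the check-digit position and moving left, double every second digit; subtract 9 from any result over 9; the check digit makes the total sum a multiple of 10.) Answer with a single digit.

Partial digits right→left: 6 9 7 7 3 1 0 2 4 8 9 5 7 4 5
Double every second digit counting from the check-digit position (so the 1st, 3rd, 5th, ... of the partial from the right).
  doubled (with −9 where >9): 3 5 6 0 8 9 5 1 → sum 37
  kept as-is: 9 7 1 2 8 5 4 → sum 36
Total = 37 + 36 = 73.
Check digit = (10 − (73 mod 10)) mod 10 = 7.

7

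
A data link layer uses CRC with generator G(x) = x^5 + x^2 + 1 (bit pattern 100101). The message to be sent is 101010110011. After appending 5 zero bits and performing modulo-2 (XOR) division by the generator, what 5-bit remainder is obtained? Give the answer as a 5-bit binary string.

Append 5 zeros: 10101011001100000. Divide by 100101 (XOR where the leading bit is 1):
  pos 0: 101010 XOR 100101 = 001111
  pos 2: 111111 XOR 100101 = 011010
  pos 3: 110100 XOR 100101 = 010001
  pos 4: 100010 XOR 100101 = 000111
  pos 7: 111110 XOR 100101 = 011011
  pos 8: 110110 XOR 100101 = 010011
  pos 9: 100110 XOR 100101 = 000011
Remainder (last 5 bits) = 01100. This is the CRC / FCS.

01100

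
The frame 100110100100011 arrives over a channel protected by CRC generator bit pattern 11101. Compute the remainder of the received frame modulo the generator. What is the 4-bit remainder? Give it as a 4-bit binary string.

0010

Modulo-2 division of 100110100100011 by 11101:
  pos 0: 10011 XOR 11101 = 01110
  pos 1: 11100 XOR 11101 = 00001
  pos 5: 11001 XOR 11101 = 00100
  pos 7: 10000 XOR 11101 = 01101
  pos 8: 11010 XOR 11101 = 00111
  pos 10: 11111 XOR 11101 = 00010
Remainder = 0010 (nonzero — an error is detected).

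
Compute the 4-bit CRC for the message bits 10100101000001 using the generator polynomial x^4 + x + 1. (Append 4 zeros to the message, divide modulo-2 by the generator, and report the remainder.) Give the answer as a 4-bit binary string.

Append 4 zeros: 101001010000010000. Divide by 10011 (XOR where the leading bit is 1):
  pos 0: 10100 XOR 10011 = 00111
  pos 2: 11110 XOR 10011 = 01101
  pos 3: 11011 XOR 10011 = 01000
  pos 4: 10000 XOR 10011 = 00011
  pos 7: 11000 XOR 10011 = 01011
  pos 8: 10110 XOR 10011 = 00101
  pos 10: 10110 XOR 10011 = 00101
  pos 12: 10100 XOR 10011 = 00111
Remainder (last 4 bits) = 1110. This is the CRC / FCS.

1110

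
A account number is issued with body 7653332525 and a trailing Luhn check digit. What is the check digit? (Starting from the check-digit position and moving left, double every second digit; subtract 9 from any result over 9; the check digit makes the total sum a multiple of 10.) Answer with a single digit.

4

Partial digits right→left: 5 2 5 2 3 3 3 5 6 7
Double every second digit counting from the check-digit position (so the 1st, 3rd, 5th, ... of the partial from the right).
  doubled (with −9 where >9): 1 1 6 6 3 → sum 17
  kept as-is: 2 2 3 5 7 → sum 19
Total = 17 + 19 = 36.
Check digit = (10 − (36 mod 10)) mod 10 = 4.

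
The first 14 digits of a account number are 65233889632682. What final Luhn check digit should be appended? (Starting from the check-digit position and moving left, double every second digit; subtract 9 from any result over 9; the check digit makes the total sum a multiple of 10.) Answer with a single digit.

Partial digits right→left: 2 8 6 2 3 6 9 8 8 3 3 2 5 6
Double every second digit counting from the check-digit position (so the 1st, 3rd, 5th, ... of the partial from the right).
  doubled (with −9 where >9): 4 3 6 9 7 6 1 → sum 36
  kept as-is: 8 2 6 8 3 2 6 → sum 35
Total = 36 + 35 = 71.
Check digit = (10 − (71 mod 10)) mod 10 = 9.

9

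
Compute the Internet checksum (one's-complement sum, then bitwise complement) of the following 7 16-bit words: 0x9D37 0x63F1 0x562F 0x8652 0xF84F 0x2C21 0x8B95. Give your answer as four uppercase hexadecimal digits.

724E

One's-complement addition (fold any carry out of bit 15 back into bit 0):
  0x9D37 + 0x63F1 = 0x10128 → wrap carry → 0x0129
  0x0129 + 0x562F = 0x05758
  0x5758 + 0x8652 = 0x0DDAA
  0xDDAA + 0xF84F = 0x1D5F9 → wrap carry → 0xD5FA
  0xD5FA + 0x2C21 = 0x1021B → wrap carry → 0x021C
  0x021C + 0x8B95 = 0x08DB1
One's-complement sum = 0x8DB1.
Checksum = ~0x8DB1 & 0xFFFF = 0x724E.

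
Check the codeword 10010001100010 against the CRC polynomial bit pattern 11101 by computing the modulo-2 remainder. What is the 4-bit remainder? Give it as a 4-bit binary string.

Modulo-2 division of 10010001100010 by 11101:
  pos 0: 10010 XOR 11101 = 01111
  pos 1: 11110 XOR 11101 = 00011
  pos 4: 11011 XOR 11101 = 00110
  pos 6: 11000 XOR 11101 = 00101
  pos 8: 10101 XOR 11101 = 01000
  pos 9: 10000 XOR 11101 = 01101
Remainder = 1101 (nonzero — an error is detected).

1101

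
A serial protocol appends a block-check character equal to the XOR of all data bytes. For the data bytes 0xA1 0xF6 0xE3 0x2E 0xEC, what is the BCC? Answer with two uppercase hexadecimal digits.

76

XOR the bytes together:
  start with 0xA1
  0xA1 ⊕ 0xF6 = 0x57
  0x57 ⊕ 0xE3 = 0xB4
  0xB4 ⊕ 0x2E = 0x9A
  0x9A ⊕ 0xEC = 0x76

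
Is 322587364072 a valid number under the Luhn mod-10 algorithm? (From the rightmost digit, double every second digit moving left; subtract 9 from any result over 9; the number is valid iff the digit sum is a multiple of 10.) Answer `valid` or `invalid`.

From the right, keep odd positions and double even positions (subtract 9 from any doubled value over 9):
  doubled (positions 2,4,...): 5 8 6 7 4 6 → sum 36
  kept (positions 1,3,...): 2 0 6 7 5 2 → sum 22
Total = 58.
58 mod 10 = 8, so the number is invalid.

invalid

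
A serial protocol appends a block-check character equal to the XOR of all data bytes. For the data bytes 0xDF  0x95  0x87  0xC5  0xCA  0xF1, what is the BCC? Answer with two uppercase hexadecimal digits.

33

XOR the bytes together:
  start with 0xDF
  0xDF ⊕ 0x95 = 0x4A
  0x4A ⊕ 0x87 = 0xCD
  0xCD ⊕ 0xC5 = 0x08
  0x08 ⊕ 0xCA = 0xC2
  0xC2 ⊕ 0xF1 = 0x33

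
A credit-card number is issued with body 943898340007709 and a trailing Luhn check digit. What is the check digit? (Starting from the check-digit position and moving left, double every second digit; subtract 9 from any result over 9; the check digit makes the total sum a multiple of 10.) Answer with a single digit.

5

Partial digits right→left: 9 0 7 7 0 0 0 4 3 8 9 8 3 4 9
Double every second digit counting from the check-digit position (so the 1st, 3rd, 5th, ... of the partial from the right).
  doubled (with −9 where >9): 9 5 0 0 6 9 6 9 → sum 44
  kept as-is: 0 7 0 4 8 8 4 → sum 31
Total = 44 + 31 = 75.
Check digit = (10 − (75 mod 10)) mod 10 = 5.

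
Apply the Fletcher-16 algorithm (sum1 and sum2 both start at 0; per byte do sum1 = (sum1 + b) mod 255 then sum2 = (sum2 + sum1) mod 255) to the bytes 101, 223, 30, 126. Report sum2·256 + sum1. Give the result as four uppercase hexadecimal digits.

EFE1

Running sums (mod 255):
  after byte 0 (101): sum1=101, sum2=101
  after byte 1 (223): sum1=69, sum2=170
  after byte 2 (30): sum1=99, sum2=14
  after byte 3 (126): sum1=225, sum2=239
Checksum = sum2·256 + sum1 = 239·256 + 225 = 61409 = 0xEFE1.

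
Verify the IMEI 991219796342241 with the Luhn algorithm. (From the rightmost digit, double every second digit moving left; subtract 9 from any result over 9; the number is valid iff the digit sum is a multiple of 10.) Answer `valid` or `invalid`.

valid

From the right, keep odd positions and double even positions (subtract 9 from any doubled value over 9):
  doubled (positions 2,4,...): 8 4 6 9 9 4 9 → sum 49
  kept (positions 1,3,...): 1 2 4 6 7 1 1 9 → sum 31
Total = 80.
80 mod 10 = 0, so the number is valid.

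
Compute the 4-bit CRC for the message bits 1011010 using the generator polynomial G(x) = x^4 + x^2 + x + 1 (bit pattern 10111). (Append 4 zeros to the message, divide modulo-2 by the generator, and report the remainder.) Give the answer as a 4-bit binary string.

0101

Append 4 zeros: 10110100000. Divide by 10111 (XOR where the leading bit is 1):
  pos 0: 10110 XOR 10111 = 00001
  pos 4: 11000 XOR 10111 = 01111
  pos 5: 11110 XOR 10111 = 01001
  pos 6: 10010 XOR 10111 = 00101
Remainder (last 4 bits) = 0101. This is the CRC / FCS.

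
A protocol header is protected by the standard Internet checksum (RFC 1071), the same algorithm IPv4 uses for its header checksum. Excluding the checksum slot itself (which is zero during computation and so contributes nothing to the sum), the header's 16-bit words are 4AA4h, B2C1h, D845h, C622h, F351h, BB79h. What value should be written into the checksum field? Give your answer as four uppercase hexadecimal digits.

One's-complement addition (fold any carry out of bit 15 back into bit 0):
  0x4AA4 + 0xB2C1 = 0x0FD65
  0xFD65 + 0xD845 = 0x1D5AA → wrap carry → 0xD5AB
  0xD5AB + 0xC622 = 0x19BCD → wrap carry → 0x9BCE
  0x9BCE + 0xF351 = 0x18F1F → wrap carry → 0x8F20
  0x8F20 + 0xBB79 = 0x14A99 → wrap carry → 0x4A9A
One's-complement sum = 0x4A9A.
Checksum = ~0x4A9A & 0xFFFF = 0xB565.

B565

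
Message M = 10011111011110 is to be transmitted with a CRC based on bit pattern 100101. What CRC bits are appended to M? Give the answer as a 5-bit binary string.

11101

Append 5 zeros: 1001111101111000000. Divide by 100101 (XOR where the leading bit is 1):
  pos 0: 100111 XOR 100101 = 000010
  pos 4: 101101 XOR 100101 = 001000
  pos 6: 100011 XOR 100101 = 000110
  pos 9: 110100 XOR 100101 = 010001
  pos 10: 100010 XOR 100101 = 000111
  pos 13: 111000 XOR 100101 = 011101
Remainder (last 5 bits) = 11101. This is the CRC / FCS.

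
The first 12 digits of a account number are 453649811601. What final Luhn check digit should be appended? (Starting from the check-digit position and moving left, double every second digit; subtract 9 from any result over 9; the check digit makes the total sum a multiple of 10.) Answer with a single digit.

0

Partial digits right→left: 1 0 6 1 1 8 9 4 6 3 5 4
Double every second digit counting from the check-digit position (so the 1st, 3rd, 5th, ... of the partial from the right).
  doubled (with −9 where >9): 2 3 2 9 3 1 → sum 20
  kept as-is: 0 1 8 4 3 4 → sum 20
Total = 20 + 20 = 40.
Check digit = (10 − (40 mod 10)) mod 10 = 0.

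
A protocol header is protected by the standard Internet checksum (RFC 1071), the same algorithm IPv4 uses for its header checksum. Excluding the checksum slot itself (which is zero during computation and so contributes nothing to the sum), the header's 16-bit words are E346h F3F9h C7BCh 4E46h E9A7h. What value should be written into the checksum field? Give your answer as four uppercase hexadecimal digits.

One's-complement addition (fold any carry out of bit 15 back into bit 0):
  0xE346 + 0xF3F9 = 0x1D73F → wrap carry → 0xD740
  0xD740 + 0xC7BC = 0x19EFC → wrap carry → 0x9EFD
  0x9EFD + 0x4E46 = 0x0ED43
  0xED43 + 0xE9A7 = 0x1D6EA → wrap carry → 0xD6EB
One's-complement sum = 0xD6EB.
Checksum = ~0xD6EB & 0xFFFF = 0x2914.

2914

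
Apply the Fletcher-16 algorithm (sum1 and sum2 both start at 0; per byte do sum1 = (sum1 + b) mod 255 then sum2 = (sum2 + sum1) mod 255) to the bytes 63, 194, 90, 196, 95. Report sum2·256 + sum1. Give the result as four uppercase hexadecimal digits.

Running sums (mod 255):
  after byte 0 (63): sum1=63, sum2=63
  after byte 1 (194): sum1=2, sum2=65
  after byte 2 (90): sum1=92, sum2=157
  after byte 3 (196): sum1=33, sum2=190
  after byte 4 (95): sum1=128, sum2=63
Checksum = sum2·256 + sum1 = 63·256 + 128 = 16256 = 0x3F80.

3F80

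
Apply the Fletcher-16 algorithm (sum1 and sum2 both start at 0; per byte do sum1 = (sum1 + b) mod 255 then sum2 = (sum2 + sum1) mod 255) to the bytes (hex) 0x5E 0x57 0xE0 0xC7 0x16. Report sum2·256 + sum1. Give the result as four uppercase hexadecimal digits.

Running sums (mod 255):
  after byte 0 (0x5E): sum1=94, sum2=94
  after byte 1 (0x57): sum1=181, sum2=20
  after byte 2 (0xE0): sum1=150, sum2=170
  after byte 3 (0xC7): sum1=94, sum2=9
  after byte 4 (0x16): sum1=116, sum2=125
Checksum = sum2·256 + sum1 = 125·256 + 116 = 32116 = 0x7D74.

7D74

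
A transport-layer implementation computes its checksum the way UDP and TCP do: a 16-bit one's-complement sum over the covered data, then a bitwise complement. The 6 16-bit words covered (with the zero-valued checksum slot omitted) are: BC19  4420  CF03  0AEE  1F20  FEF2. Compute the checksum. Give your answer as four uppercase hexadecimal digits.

One's-complement addition (fold any carry out of bit 15 back into bit 0):
  0xBC19 + 0x4420 = 0x10039 → wrap carry → 0x003A
  0x003A + 0xCF03 = 0x0CF3D
  0xCF3D + 0x0AEE = 0x0DA2B
  0xDA2B + 0x1F20 = 0x0F94B
  0xF94B + 0xFEF2 = 0x1F83D → wrap carry → 0xF83E
One's-complement sum = 0xF83E.
Checksum = ~0xF83E & 0xFFFF = 0x07C1.

07C1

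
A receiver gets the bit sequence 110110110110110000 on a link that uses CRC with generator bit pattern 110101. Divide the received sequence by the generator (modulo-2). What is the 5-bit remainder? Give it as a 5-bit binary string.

00000

Modulo-2 division of 110110110110110000 by 110101:
  pos 0: 110110 XOR 110101 = 000011
  pos 4: 111101 XOR 110101 = 001000
  pos 6: 100010 XOR 110101 = 010111
  pos 7: 101111 XOR 110101 = 011010
  pos 8: 110101 XOR 110101 = 000000
Remainder = 00000 (zero — the frame passes the CRC check).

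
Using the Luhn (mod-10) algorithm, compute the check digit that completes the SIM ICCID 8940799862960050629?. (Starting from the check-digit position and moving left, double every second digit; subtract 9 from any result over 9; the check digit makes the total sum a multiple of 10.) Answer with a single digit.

Partial digits right→left: 9 2 6 0 5 0 0 6 9 2 6 8 9 9 7 0 4 9 8
Double every second digit counting from the check-digit position (so the 1st, 3rd, 5th, ... of the partial from the right).
  doubled (with −9 where >9): 9 3 1 0 9 3 9 5 8 7 → sum 54
  kept as-is: 2 0 0 6 2 8 9 0 9 → sum 36
Total = 54 + 36 = 90.
Check digit = (10 − (90 mod 10)) mod 10 = 0.

0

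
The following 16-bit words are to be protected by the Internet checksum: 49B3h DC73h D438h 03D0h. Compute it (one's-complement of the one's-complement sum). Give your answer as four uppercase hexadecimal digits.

One's-complement addition (fold any carry out of bit 15 back into bit 0):
  0x49B3 + 0xDC73 = 0x12626 → wrap carry → 0x2627
  0x2627 + 0xD438 = 0x0FA5F
  0xFA5F + 0x03D0 = 0x0FE2F
One's-complement sum = 0xFE2F.
Checksum = ~0xFE2F & 0xFFFF = 0x01D0.

01D0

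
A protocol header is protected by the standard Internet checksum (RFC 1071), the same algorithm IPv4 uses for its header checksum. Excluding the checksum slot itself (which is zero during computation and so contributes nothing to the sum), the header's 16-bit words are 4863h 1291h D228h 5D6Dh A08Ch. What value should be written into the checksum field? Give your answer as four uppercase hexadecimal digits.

D4E8

One's-complement addition (fold any carry out of bit 15 back into bit 0):
  0x4863 + 0x1291 = 0x05AF4
  0x5AF4 + 0xD228 = 0x12D1C → wrap carry → 0x2D1D
  0x2D1D + 0x5D6D = 0x08A8A
  0x8A8A + 0xA08C = 0x12B16 → wrap carry → 0x2B17
One's-complement sum = 0x2B17.
Checksum = ~0x2B17 & 0xFFFF = 0xD4E8.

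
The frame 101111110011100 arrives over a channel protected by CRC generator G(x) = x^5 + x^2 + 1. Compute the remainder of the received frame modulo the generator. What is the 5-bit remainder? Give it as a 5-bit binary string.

Modulo-2 division of 101111110011100 by 100101:
  pos 0: 101111 XOR 100101 = 001010
  pos 2: 101011 XOR 100101 = 001110
  pos 4: 111000 XOR 100101 = 011101
  pos 5: 111011 XOR 100101 = 011110
  pos 6: 111101 XOR 100101 = 011000
  pos 7: 110001 XOR 100101 = 010100
  pos 8: 101000 XOR 100101 = 001101
Remainder = 11010 (nonzero — an error is detected).

11010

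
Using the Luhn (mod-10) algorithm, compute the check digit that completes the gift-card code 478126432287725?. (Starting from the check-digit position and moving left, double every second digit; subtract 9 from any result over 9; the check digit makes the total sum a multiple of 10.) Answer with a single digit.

8

Partial digits right→left: 5 2 7 7 8 2 2 3 4 6 2 1 8 7 4
Double every second digit counting from the check-digit position (so the 1st, 3rd, 5th, ... of the partial from the right).
  doubled (with −9 where >9): 1 5 7 4 8 4 7 8 → sum 44
  kept as-is: 2 7 2 3 6 1 7 → sum 28
Total = 44 + 28 = 72.
Check digit = (10 − (72 mod 10)) mod 10 = 8.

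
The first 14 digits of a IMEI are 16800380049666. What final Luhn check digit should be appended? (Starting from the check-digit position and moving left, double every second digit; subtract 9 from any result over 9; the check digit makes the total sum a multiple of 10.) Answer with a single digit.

Partial digits right→left: 6 6 6 9 4 0 0 8 3 0 0 8 6 1
Double every second digit counting from the check-digit position (so the 1st, 3rd, 5th, ... of the partial from the right).
  doubled (with −9 where >9): 3 3 8 0 6 0 3 → sum 23
  kept as-is: 6 9 0 8 0 8 1 → sum 32
Total = 23 + 32 = 55.
Check digit = (10 − (55 mod 10)) mod 10 = 5.

5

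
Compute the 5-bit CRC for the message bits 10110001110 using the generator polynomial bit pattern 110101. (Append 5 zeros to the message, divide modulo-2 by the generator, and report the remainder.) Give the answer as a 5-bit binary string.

10010

Append 5 zeros: 1011000111000000. Divide by 110101 (XOR where the leading bit is 1):
  pos 0: 101100 XOR 110101 = 011001
  pos 1: 110010 XOR 110101 = 000111
  pos 4: 111111 XOR 110101 = 001010
  pos 6: 101000 XOR 110101 = 011101
  pos 7: 111010 XOR 110101 = 001111
  pos 9: 111100 XOR 110101 = 001001
Remainder (last 5 bits) = 10010. This is the CRC / FCS.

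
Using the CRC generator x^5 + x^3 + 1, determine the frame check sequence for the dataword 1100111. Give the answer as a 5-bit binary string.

01010

Append 5 zeros: 110011100000. Divide by 101001 (XOR where the leading bit is 1):
  pos 0: 110011 XOR 101001 = 011010
  pos 1: 110101 XOR 101001 = 011100
  pos 2: 111000 XOR 101001 = 010001
  pos 3: 100010 XOR 101001 = 001011
  pos 5: 101100 XOR 101001 = 000101
Remainder (last 5 bits) = 01010. This is the CRC / FCS.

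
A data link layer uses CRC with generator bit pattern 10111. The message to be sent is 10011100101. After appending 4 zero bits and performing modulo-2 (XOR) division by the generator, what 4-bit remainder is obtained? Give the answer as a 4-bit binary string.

Append 4 zeros: 100111001010000. Divide by 10111 (XOR where the leading bit is 1):
  pos 0: 10011 XOR 10111 = 00100
  pos 2: 10010 XOR 10111 = 00101
  pos 4: 10101 XOR 10111 = 00010
  pos 7: 10010 XOR 10111 = 00101
  pos 9: 10100 XOR 10111 = 00011
Remainder (last 4 bits) = 0110. This is the CRC / FCS.

0110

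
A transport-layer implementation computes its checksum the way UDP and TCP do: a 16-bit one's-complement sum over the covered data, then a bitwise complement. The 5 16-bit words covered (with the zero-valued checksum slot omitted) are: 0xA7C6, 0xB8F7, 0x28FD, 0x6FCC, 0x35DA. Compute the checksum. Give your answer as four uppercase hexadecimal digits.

D09D

One's-complement addition (fold any carry out of bit 15 back into bit 0):
  0xA7C6 + 0xB8F7 = 0x160BD → wrap carry → 0x60BE
  0x60BE + 0x28FD = 0x089BB
  0x89BB + 0x6FCC = 0x0F987
  0xF987 + 0x35DA = 0x12F61 → wrap carry → 0x2F62
One's-complement sum = 0x2F62.
Checksum = ~0x2F62 & 0xFFFF = 0xD09D.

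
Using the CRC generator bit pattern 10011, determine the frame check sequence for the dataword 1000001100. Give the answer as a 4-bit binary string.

1010

Append 4 zeros: 10000011000000. Divide by 10011 (XOR where the leading bit is 1):
  pos 0: 10000 XOR 10011 = 00011
  pos 3: 11011 XOR 10011 = 01000
  pos 4: 10000 XOR 10011 = 00011
  pos 7: 11000 XOR 10011 = 01011
  pos 8: 10110 XOR 10011 = 00101
Remainder (last 4 bits) = 1010. This is the CRC / FCS.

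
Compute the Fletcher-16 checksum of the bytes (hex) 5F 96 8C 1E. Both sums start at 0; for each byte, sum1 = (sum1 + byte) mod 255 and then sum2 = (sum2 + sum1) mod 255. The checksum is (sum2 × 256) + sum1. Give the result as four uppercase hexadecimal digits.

Running sums (mod 255):
  after byte 0 (5F): sum1=95, sum2=95
  after byte 1 (96): sum1=245, sum2=85
  after byte 2 (8C): sum1=130, sum2=215
  after byte 3 (1E): sum1=160, sum2=120
Checksum = sum2·256 + sum1 = 120·256 + 160 = 30880 = 0x78A0.

78A0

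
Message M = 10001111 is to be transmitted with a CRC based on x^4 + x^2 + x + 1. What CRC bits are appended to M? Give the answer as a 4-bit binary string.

0100

Append 4 zeros: 100011110000. Divide by 10111 (XOR where the leading bit is 1):
  pos 0: 10001 XOR 10111 = 00110
  pos 2: 11011 XOR 10111 = 01100
  pos 3: 11001 XOR 10111 = 01110
  pos 4: 11100 XOR 10111 = 01011
  pos 5: 10110 XOR 10111 = 00001
Remainder (last 4 bits) = 0100. This is the CRC / FCS.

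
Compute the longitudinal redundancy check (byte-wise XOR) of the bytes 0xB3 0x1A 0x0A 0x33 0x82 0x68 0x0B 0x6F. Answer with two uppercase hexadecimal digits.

XOR the bytes together:
  start with 0xB3
  0xB3 ⊕ 0x1A = 0xA9
  0xA9 ⊕ 0x0A = 0xA3
  0xA3 ⊕ 0x33 = 0x90
  0x90 ⊕ 0x82 = 0x12
  0x12 ⊕ 0x68 = 0x7A
  0x7A ⊕ 0x0B = 0x71
  0x71 ⊕ 0x6F = 0x1E

1E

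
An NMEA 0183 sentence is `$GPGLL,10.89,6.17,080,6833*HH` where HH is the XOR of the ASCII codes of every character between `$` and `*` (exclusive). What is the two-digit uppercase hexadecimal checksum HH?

56

XOR the ASCII codes of the payload characters:
  'G' = 0x47 → acc = 0x47
  'P' = 0x50 → acc = 0x17
  'G' = 0x47 → acc = 0x50
  'L' = 0x4C → acc = 0x1C
  'L' = 0x4C → acc = 0x50
  ',' = 0x2C → acc = 0x7C
  '1' = 0x31 → acc = 0x4D
  '0' = 0x30 → acc = 0x7D
  '.' = 0x2E → acc = 0x53
  '8' = 0x38 → acc = 0x6B
  '9' = 0x39 → acc = 0x52
  ',' = 0x2C → acc = 0x7E
  '6' = 0x36 → acc = 0x48
  '.' = 0x2E → acc = 0x66
  '1' = 0x31 → acc = 0x57
  '7' = 0x37 → acc = 0x60
  ',' = 0x2C → acc = 0x4C
  '0' = 0x30 → acc = 0x7C
  '8' = 0x38 → acc = 0x44
  '0' = 0x30 → acc = 0x74
  ',' = 0x2C → acc = 0x58
  '6' = 0x36 → acc = 0x6E
  '8' = 0x38 → acc = 0x56
  '3' = 0x33 → acc = 0x65
  '3' = 0x33 → acc = 0x56
Checksum = 0x56.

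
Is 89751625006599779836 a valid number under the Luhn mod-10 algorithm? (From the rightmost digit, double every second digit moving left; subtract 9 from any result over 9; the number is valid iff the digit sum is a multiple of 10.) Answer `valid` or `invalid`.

valid

From the right, keep odd positions and double even positions (subtract 9 from any doubled value over 9):
  doubled (positions 2,4,...): 6 9 5 9 3 0 4 2 5 7 → sum 50
  kept (positions 1,3,...): 6 8 7 9 5 0 5 6 5 9 → sum 60
Total = 110.
110 mod 10 = 0, so the number is valid.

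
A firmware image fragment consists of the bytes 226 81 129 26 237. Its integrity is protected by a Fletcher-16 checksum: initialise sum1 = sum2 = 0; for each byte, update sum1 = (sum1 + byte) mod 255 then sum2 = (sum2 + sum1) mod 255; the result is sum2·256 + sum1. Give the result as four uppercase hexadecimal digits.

Running sums (mod 255):
  after byte 0 (226): sum1=226, sum2=226
  after byte 1 (81): sum1=52, sum2=23
  after byte 2 (129): sum1=181, sum2=204
  after byte 3 (26): sum1=207, sum2=156
  after byte 4 (237): sum1=189, sum2=90
Checksum = sum2·256 + sum1 = 90·256 + 189 = 23229 = 0x5ABD.

5ABD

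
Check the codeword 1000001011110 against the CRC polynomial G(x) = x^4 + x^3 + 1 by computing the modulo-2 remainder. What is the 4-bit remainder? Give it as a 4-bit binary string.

Modulo-2 division of 1000001011110 by 11001:
  pos 0: 10000 XOR 11001 = 01001
  pos 1: 10010 XOR 11001 = 01011
  pos 2: 10111 XOR 11001 = 01110
  pos 3: 11100 XOR 11001 = 00101
  pos 5: 10111 XOR 11001 = 01110
  pos 6: 11101 XOR 11001 = 00100
  pos 8: 10010 XOR 11001 = 01011
Remainder = 1011 (nonzero — an error is detected).

1011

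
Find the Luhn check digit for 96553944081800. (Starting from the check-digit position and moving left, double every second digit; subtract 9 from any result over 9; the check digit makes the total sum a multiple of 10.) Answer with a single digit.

Partial digits right→left: 0 0 8 1 8 0 4 4 9 3 5 5 6 9
Double every second digit counting from the check-digit position (so the 1st, 3rd, 5th, ... of the partial from the right).
  doubled (with −9 where >9): 0 7 7 8 9 1 3 → sum 35
  kept as-is: 0 1 0 4 3 5 9 → sum 22
Total = 35 + 22 = 57.
Check digit = (10 − (57 mod 10)) mod 10 = 3.

3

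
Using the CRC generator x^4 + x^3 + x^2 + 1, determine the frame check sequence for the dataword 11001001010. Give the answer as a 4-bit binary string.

Append 4 zeros: 110010010100000. Divide by 11101 (XOR where the leading bit is 1):
  pos 0: 11001 XOR 11101 = 00100
  pos 2: 10000 XOR 11101 = 01101
  pos 3: 11011 XOR 11101 = 00110
  pos 5: 11001 XOR 11101 = 00100
  pos 7: 10000 XOR 11101 = 01101
  pos 8: 11010 XOR 11101 = 00111
  pos 10: 11100 XOR 11101 = 00001
Remainder (last 4 bits) = 0001. This is the CRC / FCS.

0001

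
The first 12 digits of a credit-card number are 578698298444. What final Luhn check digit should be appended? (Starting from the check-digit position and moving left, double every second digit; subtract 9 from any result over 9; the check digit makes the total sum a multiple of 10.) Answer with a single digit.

4

Partial digits right→left: 4 4 4 8 9 2 8 9 6 8 7 5
Double every second digit counting from the check-digit position (so the 1st, 3rd, 5th, ... of the partial from the right).
  doubled (with −9 where >9): 8 8 9 7 3 5 → sum 40
  kept as-is: 4 8 2 9 8 5 → sum 36
Total = 40 + 36 = 76.
Check digit = (10 − (76 mod 10)) mod 10 = 4.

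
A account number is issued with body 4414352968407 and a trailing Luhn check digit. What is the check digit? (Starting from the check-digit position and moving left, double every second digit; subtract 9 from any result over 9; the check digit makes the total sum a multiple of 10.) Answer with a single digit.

4

Partial digits right→left: 7 0 4 8 6 9 2 5 3 4 1 4 4
Double every second digit counting from the check-digit position (so the 1st, 3rd, 5th, ... of the partial from the right).
  doubled (with −9 where >9): 5 8 3 4 6 2 8 → sum 36
  kept as-is: 0 8 9 5 4 4 → sum 30
Total = 36 + 30 = 66.
Check digit = (10 − (66 mod 10)) mod 10 = 4.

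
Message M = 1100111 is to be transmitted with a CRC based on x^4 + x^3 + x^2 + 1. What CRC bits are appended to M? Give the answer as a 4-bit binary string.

1000

Append 4 zeros: 11001110000. Divide by 11101 (XOR where the leading bit is 1):
  pos 0: 11001 XOR 11101 = 00100
  pos 2: 10011 XOR 11101 = 01110
  pos 3: 11100 XOR 11101 = 00001
Remainder (last 4 bits) = 1000. This is the CRC / FCS.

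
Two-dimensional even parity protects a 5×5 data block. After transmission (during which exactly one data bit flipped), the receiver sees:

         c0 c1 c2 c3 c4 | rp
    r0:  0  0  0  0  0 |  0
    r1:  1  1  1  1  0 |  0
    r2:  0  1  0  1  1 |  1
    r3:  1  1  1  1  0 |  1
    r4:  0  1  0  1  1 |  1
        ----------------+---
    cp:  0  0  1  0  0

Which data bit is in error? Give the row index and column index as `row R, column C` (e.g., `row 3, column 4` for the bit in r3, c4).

row 3, column 2

Recompute each row's even parity and compare to rp:
  r0: data parity 0, sent rp 0 → ok
  r1: data parity 0, sent rp 0 → ok
  r2: data parity 1, sent rp 1 → ok
  r3: data parity 0, sent rp 1 → mismatch
  r4: data parity 1, sent rp 1 → ok
Recompute each column's even parity and compare to cp:
  c0: data parity 0, sent cp 0 → ok
  c1: data parity 0, sent cp 0 → ok
  c2: data parity 0, sent cp 1 → mismatch
  c3: data parity 0, sent cp 0 → ok
  c4: data parity 0, sent cp 0 → ok
Exactly one row (r3) and one column (c2) fail → the flipped bit is at their intersection.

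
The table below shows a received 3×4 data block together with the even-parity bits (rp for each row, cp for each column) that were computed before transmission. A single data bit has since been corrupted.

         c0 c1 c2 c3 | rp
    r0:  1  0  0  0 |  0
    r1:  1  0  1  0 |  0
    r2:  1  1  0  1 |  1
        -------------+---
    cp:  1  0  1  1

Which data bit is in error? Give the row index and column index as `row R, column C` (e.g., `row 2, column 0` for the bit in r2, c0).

Recompute each row's even parity and compare to rp:
  r0: data parity 1, sent rp 0 → mismatch
  r1: data parity 0, sent rp 0 → ok
  r2: data parity 1, sent rp 1 → ok
Recompute each column's even parity and compare to cp:
  c0: data parity 1, sent cp 1 → ok
  c1: data parity 1, sent cp 0 → mismatch
  c2: data parity 1, sent cp 1 → ok
  c3: data parity 1, sent cp 1 → ok
Exactly one row (r0) and one column (c1) fail → the flipped bit is at their intersection.

row 0, column 1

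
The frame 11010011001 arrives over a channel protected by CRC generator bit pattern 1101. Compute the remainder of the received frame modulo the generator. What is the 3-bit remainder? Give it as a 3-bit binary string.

Modulo-2 division of 11010011001 by 1101:
  pos 0: 1101 XOR 1101 = 0000
  pos 6: 1100 XOR 1101 = 0001
Remainder = 011 (nonzero — an error is detected).

011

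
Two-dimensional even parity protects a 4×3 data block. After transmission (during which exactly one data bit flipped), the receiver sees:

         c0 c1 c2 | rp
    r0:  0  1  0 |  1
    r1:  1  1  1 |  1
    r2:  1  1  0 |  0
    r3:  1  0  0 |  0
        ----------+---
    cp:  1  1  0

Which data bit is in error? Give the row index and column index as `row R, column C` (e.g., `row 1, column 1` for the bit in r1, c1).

Recompute each row's even parity and compare to rp:
  r0: data parity 1, sent rp 1 → ok
  r1: data parity 1, sent rp 1 → ok
  r2: data parity 0, sent rp 0 → ok
  r3: data parity 1, sent rp 0 → mismatch
Recompute each column's even parity and compare to cp:
  c0: data parity 1, sent cp 1 → ok
  c1: data parity 1, sent cp 1 → ok
  c2: data parity 1, sent cp 0 → mismatch
Exactly one row (r3) and one column (c2) fail → the flipped bit is at their intersection.

row 3, column 2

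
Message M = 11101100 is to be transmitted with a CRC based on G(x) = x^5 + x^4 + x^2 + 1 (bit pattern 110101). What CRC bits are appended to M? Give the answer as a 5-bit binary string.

01000

Append 5 zeros: 1110110000000. Divide by 110101 (XOR where the leading bit is 1):
  pos 0: 111011 XOR 110101 = 001110
  pos 2: 111000 XOR 110101 = 001101
  pos 4: 110100 XOR 110101 = 000001
Remainder (last 5 bits) = 01000. This is the CRC / FCS.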